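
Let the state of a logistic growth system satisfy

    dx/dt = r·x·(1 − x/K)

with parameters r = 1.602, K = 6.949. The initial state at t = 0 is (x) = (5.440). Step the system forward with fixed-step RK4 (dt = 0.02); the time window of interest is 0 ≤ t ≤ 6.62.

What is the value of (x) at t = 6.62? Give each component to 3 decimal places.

t=0.000: state=(5.440)
step 1 (dt=0.02): k1=(1.892), k2=(1.875), k3=(1.875), k4=(1.858); state += dt/6·(k1+2k2+2k3+k4)
t=0.020: state=(5.478)
t=0.040: state=(5.514)
t=0.060: state=(5.550)
continuing one RK4 step at a time; state shown every 25 steps (Δt=0.5):
t=0.500: state=(6.180)
t=1.000: state=(6.581)
t=1.500: state=(6.779)
t=2.000: state=(6.872)
t=2.500: state=(6.914)
t=3.000: state=(6.933)
t=3.500: state=(6.942)
t=4.000: state=(6.946)
t=4.500: state=(6.948)
t=5.000: state=(6.948)
t=5.500: state=(6.949)
t=6.000: state=(6.949)
t=6.500: state=(6.949)
t=6.620: state=(6.949)

(x) = (6.949)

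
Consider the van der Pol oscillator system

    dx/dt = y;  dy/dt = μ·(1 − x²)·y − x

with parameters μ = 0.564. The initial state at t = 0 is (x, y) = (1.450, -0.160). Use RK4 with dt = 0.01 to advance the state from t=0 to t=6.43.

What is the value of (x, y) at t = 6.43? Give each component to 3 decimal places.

(x, y) = (1.821, -0.625)

t=0.000: state=(1.450, -0.160)
step 1 (dt=0.01): k1=(-0.160, -1.351), k2=(-0.167, -1.346), k3=(-0.167, -1.346), k4=(-0.173, -1.341); state += dt/6·(k1+2k2+2k3+k4)
t=0.010: state=(1.448, -0.173)
t=0.020: state=(1.447, -0.187)
t=0.030: state=(1.445, -0.200)
continuing one RK4 step at a time; state shown every 25 steps (Δt=0.25):
t=0.250: state=(1.370, -0.470)
t=0.500: state=(1.219, -0.737)
t=0.750: state=(1.003, -0.987)
t=1.000: state=(0.725, -1.243)
t=1.250: state=(0.380, -1.516)
t=1.500: state=(-0.033, -1.783)
t=1.750: state=(-0.504, -1.959)
t=2.000: state=(-0.991, -1.887)
t=2.250: state=(-1.418, -1.472)
t=2.500: state=(-1.709, -0.839)
t=2.750: state=(-1.840, -0.233)
t=3.000: state=(-1.838, 0.226)
t=3.250: state=(-1.739, 0.551)
t=3.500: state=(-1.569, 0.800)
t=3.750: state=(-1.341, 1.021)
t=4.000: state=(-1.058, 1.250)
t=4.250: state=(-0.713, 1.513)
t=4.500: state=(-0.298, 1.812)
t=4.750: state=(0.192, 2.097)
t=5.000: state=(0.737, 2.215)
t=5.250: state=(1.268, 1.954)
t=5.500: state=(1.681, 1.306)
t=5.750: state=(1.913, 0.561)
t=6.000: state=(1.975, -0.026)
t=6.250: state=(1.916, -0.421)
t=6.430: state=(1.821, -0.625)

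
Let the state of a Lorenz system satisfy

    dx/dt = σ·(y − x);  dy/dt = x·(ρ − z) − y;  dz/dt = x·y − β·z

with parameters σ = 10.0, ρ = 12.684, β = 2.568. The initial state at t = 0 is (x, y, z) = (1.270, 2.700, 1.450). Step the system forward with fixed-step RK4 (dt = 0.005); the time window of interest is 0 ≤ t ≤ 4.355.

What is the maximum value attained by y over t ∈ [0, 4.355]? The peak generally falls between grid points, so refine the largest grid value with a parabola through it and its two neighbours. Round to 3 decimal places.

t=0.000: state=(1.270, 2.700, 1.450)
step 1 (dt=0.005): k1=(14.300, 11.567, -0.295), k2=(14.232, 11.941, -0.158), k3=(14.243, 11.938, -0.159), k4=(14.185, 12.309, -0.020); state += dt/6·(k1+2k2+2k3+k4)
t=0.005: state=(1.341, 2.760, 1.449)
t=0.010: state=(1.412, 2.823, 1.450)
t=0.015: state=(1.482, 2.890, 1.452)
continuing one RK4 step at a time; state shown every 40 steps (Δt=0.2):
t=0.200: state=(5.052, 7.842, 3.544)
t=0.400: state=(10.169, 10.327, 16.129)
t=0.600: state=(4.421, 1.171, 15.881)
t=0.800: state=(1.174, 0.741, 9.748)
t=1.000: state=(1.232, 1.596, 6.027)
t=1.200: state=(2.702, 3.919, 4.437)
t=1.400: state=(6.491, 8.917, 7.521)
t=1.600: state=(8.653, 7.250, 16.559)
t=1.800: state=(3.922, 2.028, 13.824)
t=2.000: state=(2.279, 2.277, 9.107)
t=2.200: state=(3.296, 4.293, 6.820)
t=2.400: state=(6.205, 7.926, 8.848)
t=2.600: state=(7.806, 7.062, 14.913)
t=2.800: state=(4.693, 3.218, 13.601)
t=3.000: state=(3.293, 3.296, 9.893)
t=3.200: state=(4.311, 5.261, 8.392)
t=3.400: state=(6.572, 7.575, 10.846)
t=3.600: state=(6.774, 5.893, 14.206)
t=3.800: state=(4.626, 3.800, 12.507)
t=4.000: state=(4.058, 4.277, 10.010)
t=4.200: state=(5.209, 6.036, 9.730)
t=4.355: state=(6.398, 6.942, 11.536)
largest grid value and its neighbours: y(0.330)=11.75677, y(0.335)=11.77399, y(0.340)=11.77384
parabola through these three points peaks at t≈0.337 with y≈11.77609

max y = 11.776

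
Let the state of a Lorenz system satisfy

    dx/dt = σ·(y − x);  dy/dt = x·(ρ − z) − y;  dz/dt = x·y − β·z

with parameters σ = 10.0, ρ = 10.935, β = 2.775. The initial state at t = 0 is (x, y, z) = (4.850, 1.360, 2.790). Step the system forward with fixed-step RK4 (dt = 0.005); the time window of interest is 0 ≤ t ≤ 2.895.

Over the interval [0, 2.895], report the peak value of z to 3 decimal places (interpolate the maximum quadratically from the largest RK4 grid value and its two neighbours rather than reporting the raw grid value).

max z = 14.502

t=0.000: state=(4.850, 1.360, 2.790)
step 1 (dt=0.005): k1=(-34.900, 38.143, -1.146), k2=(-33.074, 37.351, -0.803), k3=(-33.139, 37.386, -0.808), k4=(-31.374, 36.626, -0.485); state += dt/6·(k1+2k2+2k3+k4)
t=0.005: state=(4.684, 1.547, 2.786)
t=0.010: state=(4.536, 1.726, 2.785)
t=0.015: state=(4.403, 1.899, 2.787)
continuing one RK4 step at a time; state shown every 20 steps (Δt=0.1):
t=0.100: state=(3.779, 4.281, 3.130)
t=0.200: state=(5.027, 6.820, 4.512)
t=0.300: state=(7.013, 8.969, 7.700)
t=0.400: state=(8.360, 8.801, 12.106)
t=0.500: state=(7.641, 5.894, 14.469)
t=0.600: state=(5.489, 3.277, 13.516)
t=0.700: state=(3.662, 2.304, 11.287)
t=0.800: state=(2.769, 2.296, 9.165)
t=0.900: state=(2.616, 2.742, 7.520)
t=1.000: state=(2.969, 3.537, 6.455)
t=1.100: state=(3.737, 4.699, 6.096)
t=1.200: state=(4.868, 6.137, 6.675)
t=1.300: state=(6.156, 7.368, 8.378)
t=1.400: state=(7.051, 7.508, 10.768)
t=1.500: state=(6.931, 6.248, 12.451)
t=1.600: state=(5.888, 4.635, 12.467)
t=1.700: state=(4.702, 3.680, 11.317)
t=1.800: state=(3.945, 3.464, 9.884)
t=1.900: state=(3.723, 3.744, 8.672)
t=2.000: state=(3.950, 4.364, 7.917)
t=2.100: state=(4.516, 5.212, 7.770)
t=2.200: state=(5.284, 6.084, 8.327)
t=2.300: state=(6.012, 6.607, 9.489)
t=2.400: state=(6.363, 6.433, 10.774)
t=2.500: state=(6.141, 5.657, 11.494)
t=2.600: state=(5.512, 4.809, 11.358)
t=2.700: state=(4.860, 4.305, 10.640)
t=2.800: state=(4.458, 4.219, 9.768)
t=2.895: state=(4.379, 4.446, 9.088)
largest grid value and its neighbours: z(0.510)=14.49947, z(0.515)=14.50165, z(0.520)=14.49540
parabola through these three points peaks at t≈0.514 with z≈14.50190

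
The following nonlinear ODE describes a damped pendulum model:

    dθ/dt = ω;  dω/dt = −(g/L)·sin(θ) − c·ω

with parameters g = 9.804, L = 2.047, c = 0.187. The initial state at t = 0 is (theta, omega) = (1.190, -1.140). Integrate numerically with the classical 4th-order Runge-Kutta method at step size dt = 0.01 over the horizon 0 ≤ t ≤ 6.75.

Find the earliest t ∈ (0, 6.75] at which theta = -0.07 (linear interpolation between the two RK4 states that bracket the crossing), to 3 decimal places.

t=0.000: state=(1.190, -1.140)
step 1 (dt=0.01): k1=(-1.140, -4.233), k2=(-1.161, -4.219), k3=(-1.161, -4.219), k4=(-1.182, -4.204); state += dt/6·(k1+2k2+2k3+k4)
t=0.010: state=(1.178, -1.182)
t=0.020: state=(1.166, -1.224)
t=0.030: state=(1.154, -1.266)
continuing one RK4 step at a time; state shown every 25 steps (Δt=0.25):
t=0.250: state=(0.783, -2.068)
t=0.500: state=(0.195, -2.523)
t=0.600: state=(-0.057, -2.508)
next step: t=0.610: state=(-0.082, -2.500) — theta has crossed -0.07
linear interpolation between t=0.600 (-0.05707) and t=0.610 (-0.08212) → t≈0.605

t = 0.605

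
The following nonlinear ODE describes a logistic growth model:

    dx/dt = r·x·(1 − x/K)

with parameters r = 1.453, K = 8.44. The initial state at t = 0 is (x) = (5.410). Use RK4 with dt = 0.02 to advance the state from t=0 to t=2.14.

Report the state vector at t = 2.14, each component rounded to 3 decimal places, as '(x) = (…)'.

t=0.000: state=(5.410)
step 1 (dt=0.02): k1=(2.822), k2=(2.810), k3=(2.810), k4=(2.798); state += dt/6·(k1+2k2+2k3+k4)
t=0.020: state=(5.466)
t=0.040: state=(5.522)
t=0.060: state=(5.577)
continuing one RK4 step at a time; state shown every 5 steps (Δt=0.1):
t=0.100: state=(5.686)
t=0.200: state=(5.949)
t=0.300: state=(6.196)
t=0.400: state=(6.427)
t=0.500: state=(6.641)
t=0.600: state=(6.838)
t=0.700: state=(7.018)
t=0.800: state=(7.182)
t=0.900: state=(7.330)
t=1.000: state=(7.463)
t=1.100: state=(7.581)
t=1.200: state=(7.687)
t=1.300: state=(7.781)
t=1.400: state=(7.864)
t=1.500: state=(7.937)
t=1.600: state=(8.002)
t=1.700: state=(8.058)
t=1.800: state=(8.108)
t=1.900: state=(8.151)
t=2.000: state=(8.189)
t=2.100: state=(8.222)
t=2.140: state=(8.234)

(x) = (8.234)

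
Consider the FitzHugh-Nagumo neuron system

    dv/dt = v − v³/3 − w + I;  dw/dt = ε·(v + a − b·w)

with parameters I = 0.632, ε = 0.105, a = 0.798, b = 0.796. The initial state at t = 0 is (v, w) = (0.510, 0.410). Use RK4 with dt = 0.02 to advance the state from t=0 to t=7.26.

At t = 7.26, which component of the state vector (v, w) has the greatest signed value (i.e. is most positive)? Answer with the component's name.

largest component: w

t=0.000: state=(0.510, 0.410)
step 1 (dt=0.02): k1=(0.688, 0.103), k2=(0.692, 0.104), k3=(0.692, 0.104), k4=(0.696, 0.104); state += dt/6·(k1+2k2+2k3+k4)
t=0.020: state=(0.524, 0.412)
t=0.040: state=(0.538, 0.414)
t=0.060: state=(0.552, 0.416)
continuing one RK4 step at a time; state shown every 25 steps (Δt=0.5):
t=0.500: state=(0.894, 0.470)
t=1.000: state=(1.279, 0.548)
t=1.500: state=(1.528, 0.640)
t=2.000: state=(1.627, 0.736)
t=2.500: state=(1.638, 0.831)
t=3.000: state=(1.611, 0.922)
t=3.500: state=(1.569, 1.007)
t=4.000: state=(1.519, 1.086)
t=4.500: state=(1.466, 1.160)
t=5.000: state=(1.408, 1.227)
t=5.500: state=(1.348, 1.289)
t=6.000: state=(1.283, 1.345)
t=6.500: state=(1.214, 1.395)
t=7.000: state=(1.137, 1.439)
t=7.260: state=(1.094, 1.460)
compare at T: v=1.094, w=1.460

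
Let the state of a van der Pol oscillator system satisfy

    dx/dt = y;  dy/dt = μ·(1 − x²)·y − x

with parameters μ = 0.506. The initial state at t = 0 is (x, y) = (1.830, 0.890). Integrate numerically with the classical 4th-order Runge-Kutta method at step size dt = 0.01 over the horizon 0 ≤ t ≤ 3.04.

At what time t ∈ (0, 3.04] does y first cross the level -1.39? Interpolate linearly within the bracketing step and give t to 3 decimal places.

t = 1.611

t=0.000: state=(1.830, 0.890)
step 1 (dt=0.01): k1=(0.890, -2.888), k2=(0.876, -2.882), k3=(0.876, -2.882), k4=(0.861, -2.876); state += dt/6·(k1+2k2+2k3+k4)
t=0.010: state=(1.839, 0.861)
t=0.020: state=(1.847, 0.832)
t=0.030: state=(1.855, 0.804)
continuing one RK4 step at a time; state shown every 10 steps (Δt=0.1):
t=0.100: state=(1.905, 0.609)
t=0.200: state=(1.953, 0.350)
t=0.300: state=(1.976, 0.120)
t=0.400: state=(1.978, -0.080)
t=0.500: state=(1.961, -0.253)
t=0.600: state=(1.928, -0.401)
t=0.700: state=(1.881, -0.530)
t=0.800: state=(1.822, -0.643)
t=0.900: state=(1.753, -0.744)
t=1.000: state=(1.674, -0.838)
t=1.100: state=(1.585, -0.927)
t=1.200: state=(1.488, -1.014)
t=1.300: state=(1.383, -1.101)
t=1.400: state=(1.268, -1.190)
t=1.500: state=(1.144, -1.282)
t=1.600: state=(1.011, -1.379)
t=1.610: state=(0.998, -1.389)
next step: t=1.620: state=(0.984, -1.399) — y has crossed -1.39
linear interpolation between t=1.610 (-1.38872) and t=1.620 (-1.39876) → t≈1.611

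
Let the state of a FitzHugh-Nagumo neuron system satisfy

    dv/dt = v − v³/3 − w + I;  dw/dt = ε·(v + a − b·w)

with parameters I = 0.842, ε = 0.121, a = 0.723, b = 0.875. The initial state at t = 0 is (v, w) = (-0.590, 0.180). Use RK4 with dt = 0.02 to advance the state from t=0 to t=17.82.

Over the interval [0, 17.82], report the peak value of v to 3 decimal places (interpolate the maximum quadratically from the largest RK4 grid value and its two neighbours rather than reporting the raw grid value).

max v = 1.804

t=0.000: state=(-0.590, 0.180)
step 1 (dt=0.02): k1=(0.140, -0.003), k2=(0.141, -0.003), k3=(0.141, -0.003), k4=(0.142, -0.003); state += dt/6·(k1+2k2+2k3+k4)
t=0.020: state=(-0.587, 0.180)
t=0.040: state=(-0.584, 0.180)
t=0.060: state=(-0.581, 0.180)
continuing one RK4 step at a time; state shown every 50 steps (Δt=1):
t=1.000: state=(-0.387, 0.188)
t=2.000: state=(0.061, 0.230)
t=3.000: state=(1.042, 0.349)
t=4.000: state=(1.758, 0.568)
t=5.000: state=(1.784, 0.800)
t=6.000: state=(1.698, 1.003)
t=7.000: state=(1.601, 1.174)
t=8.000: state=(1.501, 1.317)
t=9.000: state=(1.398, 1.434)
t=10.000: state=(1.290, 1.528)
t=11.000: state=(1.174, 1.599)
t=12.000: state=(1.043, 1.648)
t=13.000: state=(0.885, 1.677)
t=14.000: state=(0.665, 1.681)
t=15.000: state=(0.289, 1.652)
t=16.000: state=(-0.548, 1.560)
t=17.000: state=(-1.676, 1.351)
t=17.820: state=(-1.863, 1.135)
largest grid value and its neighbours: v(4.480)=1.80383, v(4.500)=1.80392, v(4.520)=1.80392
parabola through these three points peaks at t≈4.509 with v≈1.80393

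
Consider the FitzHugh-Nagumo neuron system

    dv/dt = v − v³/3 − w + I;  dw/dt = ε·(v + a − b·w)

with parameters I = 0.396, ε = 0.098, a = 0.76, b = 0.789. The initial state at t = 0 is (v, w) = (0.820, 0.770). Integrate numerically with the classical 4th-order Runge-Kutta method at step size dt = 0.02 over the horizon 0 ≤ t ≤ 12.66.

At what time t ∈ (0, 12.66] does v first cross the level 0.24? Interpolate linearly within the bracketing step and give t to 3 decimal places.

t=0.000: state=(0.820, 0.770)
step 1 (dt=0.02): k1=(0.262, 0.095), k2=(0.262, 0.095), k3=(0.262, 0.095), k4=(0.262, 0.096); state += dt/6·(k1+2k2+2k3+k4)
t=0.020: state=(0.825, 0.772)
t=0.040: state=(0.830, 0.774)
t=0.060: state=(0.836, 0.776)
continuing one RK4 step at a time; state shown every 25 steps (Δt=0.5):
t=0.500: state=(0.947, 0.820)
t=1.000: state=(1.055, 0.874)
t=1.500: state=(1.130, 0.930)
t=2.000: state=(1.170, 0.986)
t=2.500: state=(1.178, 1.042)
t=3.000: state=(1.159, 1.095)
t=3.500: state=(1.120, 1.145)
t=4.000: state=(1.063, 1.191)
t=4.500: state=(0.988, 1.231)
t=5.000: state=(0.892, 1.267)
t=5.500: state=(0.769, 1.295)
t=6.000: state=(0.604, 1.316)
t=6.500: state=(0.366, 1.326)
t=6.680: state=(0.253, 1.326)
next step: t=6.700: state=(0.239, 1.326) — v has crossed 0.24
linear interpolation between t=6.680 (0.25304) and t=6.700 (0.23926) → t≈6.699

t = 6.699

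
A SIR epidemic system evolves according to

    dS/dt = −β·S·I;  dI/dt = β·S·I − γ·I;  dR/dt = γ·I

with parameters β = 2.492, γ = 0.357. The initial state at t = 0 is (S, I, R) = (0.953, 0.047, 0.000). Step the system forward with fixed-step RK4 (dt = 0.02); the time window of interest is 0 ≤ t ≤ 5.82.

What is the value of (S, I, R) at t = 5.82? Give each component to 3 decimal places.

t=0.000: state=(0.953, 0.047, 0.000)
step 1 (dt=0.02): k1=(-0.112, 0.095, 0.017), k2=(-0.114, 0.097, 0.017), k3=(-0.114, 0.097, 0.017), k4=(-0.116, 0.098, 0.017); state += dt/6·(k1+2k2+2k3+k4)
t=0.020: state=(0.951, 0.049, 0.000)
t=0.040: state=(0.948, 0.051, 0.001)
t=0.060: state=(0.946, 0.053, 0.001)
continuing one RK4 step at a time; state shown every 10 steps (Δt=0.2):
t=0.200: state=(0.926, 0.070, 0.004)
t=0.400: state=(0.887, 0.102, 0.010)
t=0.600: state=(0.835, 0.146, 0.019)
t=0.800: state=(0.765, 0.203, 0.031)
t=1.000: state=(0.680, 0.272, 0.048)
t=1.200: state=(0.583, 0.347, 0.070)
t=1.400: state=(0.482, 0.421, 0.098)
t=1.600: state=(0.384, 0.486, 0.130)
t=1.800: state=(0.297, 0.536, 0.167)
t=2.000: state=(0.226, 0.568, 0.206)
t=2.200: state=(0.169, 0.583, 0.247)
t=2.400: state=(0.127, 0.584, 0.289)
t=2.600: state=(0.095, 0.575, 0.331)
t=2.800: state=(0.071, 0.557, 0.371)
t=3.000: state=(0.054, 0.535, 0.410)
t=3.200: state=(0.042, 0.511, 0.448)
t=3.400: state=(0.033, 0.484, 0.483)
t=3.600: state=(0.026, 0.457, 0.517)
t=3.800: state=(0.021, 0.431, 0.548)
t=4.000: state=(0.017, 0.405, 0.578)
t=4.200: state=(0.014, 0.380, 0.606)
t=4.400: state=(0.012, 0.356, 0.632)
t=4.600: state=(0.010, 0.333, 0.657)
t=4.800: state=(0.008, 0.312, 0.680)
t=5.000: state=(0.007, 0.291, 0.702)
t=5.200: state=(0.006, 0.272, 0.722)
t=5.400: state=(0.005, 0.254, 0.740)
t=5.600: state=(0.005, 0.237, 0.758)
t=5.800: state=(0.004, 0.221, 0.774)
t=5.820: state=(0.004, 0.220, 0.776)

(S, I, R) = (0.004, 0.220, 0.776)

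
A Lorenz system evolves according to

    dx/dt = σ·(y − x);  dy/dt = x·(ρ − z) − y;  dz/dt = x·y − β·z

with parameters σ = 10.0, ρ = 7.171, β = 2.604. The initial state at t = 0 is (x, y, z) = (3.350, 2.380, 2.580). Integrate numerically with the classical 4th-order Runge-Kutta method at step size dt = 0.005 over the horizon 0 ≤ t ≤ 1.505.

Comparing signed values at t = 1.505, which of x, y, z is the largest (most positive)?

largest component: z

t=0.000: state=(3.350, 2.380, 2.580)
step 1 (dt=0.005): k1=(-9.700, 13.000, 1.255), k2=(-9.133, 12.846, 1.297), k3=(-9.151, 12.852, 1.299), k4=(-8.600, 12.704, 1.341); state += dt/6·(k1+2k2+2k3+k4)
t=0.005: state=(3.304, 2.444, 2.586)
t=0.010: state=(3.264, 2.507, 2.593)
t=0.015: state=(3.228, 2.569, 2.601)
continuing one RK4 step at a time; state shown every 10 steps (Δt=0.05):
t=0.050: state=(3.098, 2.972, 2.666)
t=0.100: state=(3.162, 3.500, 2.814)
t=0.150: state=(3.403, 4.007, 3.048)
t=0.200: state=(3.746, 4.500, 3.390)
t=0.250: state=(4.143, 4.964, 3.854)
t=0.300: state=(4.554, 5.364, 4.441)
t=0.350: state=(4.939, 5.655, 5.130)
t=0.400: state=(5.256, 5.793, 5.879)
t=0.450: state=(5.464, 5.750, 6.619)
t=0.500: state=(5.535, 5.526, 7.271)
t=0.550: state=(5.457, 5.159, 7.764)
t=0.600: state=(5.246, 4.710, 8.056)
t=0.650: state=(4.935, 4.245, 8.141)
t=0.700: state=(4.571, 3.821, 8.044)
t=0.750: state=(4.199, 3.471, 7.809)
t=0.800: state=(3.854, 3.208, 7.484)
t=0.850: state=(3.559, 3.028, 7.109)
t=0.900: state=(3.325, 2.923, 6.719)
t=0.950: state=(3.156, 2.882, 6.338)
t=1.000: state=(3.049, 2.895, 5.983)
t=1.050: state=(2.999, 2.952, 5.666)
t=1.100: state=(3.000, 3.049, 5.396)
t=1.150: state=(3.046, 3.178, 5.178)
t=1.200: state=(3.131, 3.336, 5.017)
t=1.250: state=(3.250, 3.517, 4.917)
t=1.300: state=(3.397, 3.715, 4.880)
t=1.350: state=(3.566, 3.921, 4.908)
t=1.400: state=(3.749, 4.126, 5.000)
t=1.450: state=(3.939, 4.318, 5.151)
t=1.500: state=(4.125, 4.485, 5.356)
t=1.505: state=(4.143, 4.500, 5.379)
compare at T: x=4.143, y=4.500, z=5.379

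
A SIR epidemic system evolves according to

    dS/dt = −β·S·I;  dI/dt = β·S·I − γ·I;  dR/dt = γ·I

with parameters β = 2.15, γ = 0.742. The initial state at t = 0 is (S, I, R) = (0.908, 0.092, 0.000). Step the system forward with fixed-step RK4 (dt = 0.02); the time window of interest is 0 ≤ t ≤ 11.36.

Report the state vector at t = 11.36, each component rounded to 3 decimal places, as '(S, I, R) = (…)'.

t=0.000: state=(0.908, 0.092, 0.000)
step 1 (dt=0.02): k1=(-0.180, 0.111, 0.068), k2=(-0.181, 0.112, 0.069), k3=(-0.181, 0.112, 0.069), k4=(-0.183, 0.113, 0.070); state += dt/6·(k1+2k2+2k3+k4)
t=0.020: state=(0.904, 0.094, 0.001)
t=0.040: state=(0.901, 0.097, 0.003)
t=0.060: state=(0.897, 0.099, 0.004)
continuing one RK4 step at a time; state shown every 25 steps (Δt=0.5):
t=0.500: state=(0.795, 0.159, 0.046)
t=1.000: state=(0.642, 0.238, 0.120)
t=1.500: state=(0.479, 0.300, 0.221)
t=2.000: state=(0.342, 0.321, 0.337)
t=2.500: state=(0.244, 0.302, 0.454)
t=3.000: state=(0.180, 0.261, 0.559)
t=3.500: state=(0.139, 0.214, 0.647)
t=4.000: state=(0.113, 0.169, 0.718)
t=4.500: state=(0.097, 0.130, 0.773)
t=5.000: state=(0.086, 0.099, 0.815)
t=5.500: state=(0.078, 0.075, 0.847)
t=6.000: state=(0.073, 0.056, 0.871)
t=6.500: state=(0.069, 0.042, 0.889)
t=7.000: state=(0.066, 0.031, 0.903)
t=7.500: state=(0.065, 0.023, 0.913)
t=8.000: state=(0.063, 0.017, 0.920)
t=8.500: state=(0.062, 0.012, 0.925)
t=9.000: state=(0.061, 0.009, 0.929)
t=9.500: state=(0.061, 0.007, 0.932)
t=10.000: state=(0.061, 0.005, 0.934)
t=10.500: state=(0.060, 0.004, 0.936)
t=11.000: state=(0.060, 0.003, 0.937)
t=11.360: state=(0.060, 0.002, 0.938)

(S, I, R) = (0.060, 0.002, 0.938)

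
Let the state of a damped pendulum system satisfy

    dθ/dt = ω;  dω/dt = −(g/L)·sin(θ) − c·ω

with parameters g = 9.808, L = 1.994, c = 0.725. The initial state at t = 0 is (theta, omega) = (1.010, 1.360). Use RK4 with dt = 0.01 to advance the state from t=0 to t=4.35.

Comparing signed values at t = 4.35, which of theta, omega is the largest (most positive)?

t=0.000: state=(1.010, 1.360)
step 1 (dt=0.01): k1=(1.360, -5.151), k2=(1.334, -5.150), k3=(1.334, -5.150), k4=(1.308, -5.149); state += dt/6·(k1+2k2+2k3+k4)
t=0.010: state=(1.023, 1.308)
t=0.020: state=(1.036, 1.257)
t=0.030: state=(1.048, 1.206)
continuing one RK4 step at a time; state shown every 20 steps (Δt=0.2):
t=0.200: state=(1.180, 0.356)
t=0.400: state=(1.160, -0.541)
t=0.600: state=(0.975, -1.273)
t=0.800: state=(0.666, -1.771)
t=1.000: state=(0.288, -1.949)
t=1.200: state=(-0.089, -1.769)
t=1.400: state=(-0.400, -1.299)
t=1.600: state=(-0.599, -0.675)
t=1.800: state=(-0.669, -0.033)
t=2.000: state=(-0.618, 0.527)
t=2.200: state=(-0.469, 0.932)
t=2.400: state=(-0.259, 1.132)
t=2.600: state=(-0.031, 1.108)
t=2.800: state=(0.172, 0.889)
t=3.000: state=(0.316, 0.541)
t=3.200: state=(0.385, 0.147)
t=3.400: state=(0.377, -0.218)
t=3.600: state=(0.304, -0.498)
t=3.800: state=(0.186, -0.653)
t=4.000: state=(0.051, -0.672)
t=4.200: state=(-0.074, -0.568)
t=4.350: state=(-0.150, -0.430)
compare at T: theta=-0.150, omega=-0.430

largest component: theta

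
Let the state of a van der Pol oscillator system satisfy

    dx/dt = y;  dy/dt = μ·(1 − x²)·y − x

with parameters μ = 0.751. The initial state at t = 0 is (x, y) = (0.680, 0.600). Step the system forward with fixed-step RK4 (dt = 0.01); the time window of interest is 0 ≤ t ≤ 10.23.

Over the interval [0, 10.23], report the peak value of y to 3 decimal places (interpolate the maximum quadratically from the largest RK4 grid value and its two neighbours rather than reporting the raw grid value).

max y = 2.319

t=0.000: state=(0.680, 0.600)
step 1 (dt=0.01): k1=(0.600, -0.438), k2=(0.598, -0.443), k3=(0.598, -0.443), k4=(0.596, -0.449); state += dt/6·(k1+2k2+2k3+k4)
t=0.010: state=(0.686, 0.596)
t=0.020: state=(0.692, 0.591)
t=0.030: state=(0.698, 0.586)
continuing one RK4 step at a time; state shown every 50 steps (Δt=0.5):
t=0.500: state=(0.904, 0.259)
t=1.000: state=(0.919, -0.205)
t=1.500: state=(0.699, -0.675)
t=2.000: state=(0.237, -1.185)
t=2.500: state=(-0.482, -1.642)
t=3.000: state=(-1.269, -1.304)
t=3.500: state=(-1.651, -0.223)
t=4.000: state=(-1.564, 0.492)
t=4.500: state=(-1.203, 0.942)
t=5.000: state=(-0.608, 1.473)
t=5.500: state=(0.308, 2.188)
t=6.000: state=(1.414, 1.881)
t=6.500: state=(1.943, 0.277)
t=7.000: state=(1.851, -0.509)
t=7.500: state=(1.500, -0.875)
t=8.000: state=(0.968, -1.282)
t=8.500: state=(0.172, -1.953)
t=9.000: state=(-0.964, -2.393)
t=9.500: state=(-1.859, -0.943)
t=10.000: state=(-1.977, 0.277)
t=10.230: state=(-1.882, 0.528)
largest grid value and its neighbours: y(5.690)=2.31891, y(5.700)=2.31899, y(5.710)=2.31823
parabola through these three points peaks at t≈5.696 with y≈2.31906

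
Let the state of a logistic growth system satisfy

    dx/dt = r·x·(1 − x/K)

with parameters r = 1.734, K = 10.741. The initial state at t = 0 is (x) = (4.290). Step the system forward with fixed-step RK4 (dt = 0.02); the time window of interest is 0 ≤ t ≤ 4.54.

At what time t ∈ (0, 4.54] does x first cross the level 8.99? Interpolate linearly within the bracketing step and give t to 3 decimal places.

t = 1.179

t=0.000: state=(4.290)
step 1 (dt=0.02): k1=(4.468), k2=(4.483), k3=(4.483), k4=(4.498); state += dt/6·(k1+2k2+2k3+k4)
t=0.020: state=(4.380)
t=0.040: state=(4.470)
t=0.060: state=(4.561)
continuing one RK4 step at a time; state shown every 10 steps (Δt=0.2):
t=0.200: state=(5.206)
t=0.400: state=(6.132)
t=0.600: state=(7.014)
t=0.800: state=(7.808)
t=1.000: state=(8.487)
t=1.160: state=(8.942)
next step: t=1.180: state=(8.993) — x has crossed 8.99
linear interpolation between t=1.160 (8.94194) and t=1.180 (8.99329) → t≈1.179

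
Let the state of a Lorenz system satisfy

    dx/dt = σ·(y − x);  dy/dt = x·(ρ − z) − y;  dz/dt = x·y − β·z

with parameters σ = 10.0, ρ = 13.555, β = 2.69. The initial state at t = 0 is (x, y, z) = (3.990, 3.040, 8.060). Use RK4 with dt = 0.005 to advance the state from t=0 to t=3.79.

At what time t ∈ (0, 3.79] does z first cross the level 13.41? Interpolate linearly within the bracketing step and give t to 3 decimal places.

t = 0.373

t=0.000: state=(3.990, 3.040, 8.060)
step 1 (dt=0.005): k1=(-9.500, 18.885, -9.552), k2=(-8.790, 18.802, -9.373), k3=(-8.810, 18.810, -9.369), k4=(-8.119, 18.734, -9.189); state += dt/6·(k1+2k2+2k3+k4)
t=0.005: state=(3.946, 3.134, 8.013)
t=0.010: state=(3.909, 3.227, 7.968)
t=0.015: state=(3.878, 3.320, 7.925)
continuing one RK4 step at a time; state shown every 40 steps (Δt=0.2):
t=0.200: state=(5.365, 7.011, 8.231)
t=0.370: state=(8.079, 8.998, 13.301)
next step: t=0.375: state=(8.123, 8.960, 13.485) — z has crossed 13.41
linear interpolation between t=0.370 (13.30149) and t=0.375 (13.48505) → t≈0.373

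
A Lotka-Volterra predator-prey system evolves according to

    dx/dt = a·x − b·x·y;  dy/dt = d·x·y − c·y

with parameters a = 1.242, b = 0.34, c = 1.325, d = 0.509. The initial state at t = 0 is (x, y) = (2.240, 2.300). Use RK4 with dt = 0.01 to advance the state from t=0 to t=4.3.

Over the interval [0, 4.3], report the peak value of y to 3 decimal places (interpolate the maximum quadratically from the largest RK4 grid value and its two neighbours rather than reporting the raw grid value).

t=0.000: state=(2.240, 2.300)
step 1 (dt=0.01): k1=(1.030, -0.425), k2=(1.034, -0.419), k3=(1.034, -0.419), k4=(1.038, -0.412); state += dt/6·(k1+2k2+2k3+k4)
t=0.010: state=(2.250, 2.296)
t=0.020: state=(2.261, 2.292)
t=0.030: state=(2.271, 2.288)
continuing one RK4 step at a time; state shown every 20 steps (Δt=0.2):
t=0.200: state=(2.462, 2.241)
t=0.400: state=(2.711, 2.237)
t=0.600: state=(2.980, 2.292)
t=0.800: state=(3.257, 2.416)
t=1.000: state=(3.520, 2.618)
t=1.200: state=(3.742, 2.908)
t=1.400: state=(3.887, 3.292)
t=1.600: state=(3.922, 3.762)
t=1.800: state=(3.825, 4.287)
t=2.000: state=(3.599, 4.804)
t=2.200: state=(3.277, 5.233)
t=2.400: state=(2.914, 5.503)
t=2.600: state=(2.560, 5.577)
t=2.800: state=(2.252, 5.463)
t=3.000: state=(2.008, 5.204)
t=3.200: state=(1.828, 4.850)
t=3.400: state=(1.708, 4.453)
t=3.600: state=(1.640, 4.049)
t=3.800: state=(1.617, 3.665)
t=4.000: state=(1.636, 3.318)
t=4.200: state=(1.691, 3.014)
t=4.300: state=(1.732, 2.880)
largest grid value and its neighbours: y(2.560)=5.57773, y(2.570)=5.57819, y(2.580)=5.57815
parabola through these three points peaks at t≈2.574 with y≈5.57823

max y = 5.578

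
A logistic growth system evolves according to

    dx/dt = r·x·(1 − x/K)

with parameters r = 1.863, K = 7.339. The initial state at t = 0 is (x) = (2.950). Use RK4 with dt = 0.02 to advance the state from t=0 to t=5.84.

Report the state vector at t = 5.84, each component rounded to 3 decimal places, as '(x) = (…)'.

(x) = (7.339)

t=0.000: state=(2.950)
step 1 (dt=0.02): k1=(3.287), k2=(3.298), k3=(3.298), k4=(3.310); state += dt/6·(k1+2k2+2k3+k4)
t=0.020: state=(3.016)
t=0.040: state=(3.082)
t=0.060: state=(3.149)
continuing one RK4 step at a time; state shown every 10 steps (Δt=0.2):
t=0.200: state=(3.624)
t=0.400: state=(4.301)
t=0.600: state=(4.937)
t=0.800: state=(5.497)
t=1.000: state=(5.962)
t=1.200: state=(6.332)
t=1.400: state=(6.614)
t=1.600: state=(6.824)
t=1.800: state=(6.976)
t=2.000: state=(7.085)
t=2.200: state=(7.162)
t=2.400: state=(7.216)
t=2.600: state=(7.254)
t=2.800: state=(7.280)
t=3.000: state=(7.298)
t=3.200: state=(7.311)
t=3.400: state=(7.320)
t=3.600: state=(7.326)
t=3.800: state=(7.330)
t=4.000: state=(7.333)
t=4.200: state=(7.335)
t=4.400: state=(7.336)
t=4.600: state=(7.337)
t=4.800: state=(7.338)
t=5.000: state=(7.338)
t=5.200: state=(7.338)
t=5.400: state=(7.339)
t=5.600: state=(7.339)
t=5.800: state=(7.339)
t=5.840: state=(7.339)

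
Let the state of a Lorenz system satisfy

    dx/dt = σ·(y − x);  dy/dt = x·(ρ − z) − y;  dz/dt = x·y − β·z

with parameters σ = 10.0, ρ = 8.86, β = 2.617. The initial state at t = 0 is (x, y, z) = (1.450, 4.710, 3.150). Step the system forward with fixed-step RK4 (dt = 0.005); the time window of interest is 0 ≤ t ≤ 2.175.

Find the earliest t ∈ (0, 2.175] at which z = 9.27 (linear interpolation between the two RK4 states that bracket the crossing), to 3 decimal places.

t=0.000: state=(1.450, 4.710, 3.150)
step 1 (dt=0.005): k1=(32.600, 3.569, -1.414), k2=(31.874, 4.031, -1.007), k3=(31.904, 4.018, -1.017), k4=(31.206, 4.468, -0.617); state += dt/6·(k1+2k2+2k3+k4)
t=0.005: state=(1.609, 4.730, 3.145)
t=0.010: state=(1.762, 4.755, 3.144)
t=0.015: state=(1.909, 4.783, 3.146)
continuing one RK4 step at a time; state shown every 20 steps (Δt=0.1):
t=0.100: state=(3.826, 5.710, 3.709)
t=0.200: state=(5.536, 7.079, 5.564)
t=0.300: state=(6.751, 7.507, 8.365)
t=0.330: state=(6.922, 7.300, 9.198)
next step: t=0.335: state=(6.939, 7.249, 9.329) — z has crossed 9.27
linear interpolation between t=0.330 (9.19801) and t=0.335 (9.32889) → t≈0.333

t = 0.333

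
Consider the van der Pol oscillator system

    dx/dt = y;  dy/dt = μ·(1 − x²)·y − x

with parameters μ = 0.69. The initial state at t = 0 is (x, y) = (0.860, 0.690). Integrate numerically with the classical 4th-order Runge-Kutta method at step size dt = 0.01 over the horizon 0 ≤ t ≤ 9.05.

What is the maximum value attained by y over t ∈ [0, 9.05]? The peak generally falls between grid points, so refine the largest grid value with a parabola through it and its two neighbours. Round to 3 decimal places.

max y = 2.288

t=0.000: state=(0.860, 0.690)
step 1 (dt=0.01): k1=(0.690, -0.736), k2=(0.686, -0.743), k3=(0.686, -0.743), k4=(0.683, -0.750); state += dt/6·(k1+2k2+2k3+k4)
t=0.010: state=(0.867, 0.683)
t=0.020: state=(0.874, 0.675)
t=0.030: state=(0.880, 0.667)
continuing one RK4 step at a time; state shown every 50 steps (Δt=0.5):
t=0.500: state=(1.090, 0.199)
t=1.000: state=(1.052, -0.344)
t=1.500: state=(0.755, -0.842)
t=2.000: state=(0.203, -1.377)
t=2.500: state=(-0.607, -1.790)
t=3.000: state=(-1.416, -1.229)
t=3.500: state=(-1.735, -0.089)
t=4.000: state=(-1.593, 0.583)
t=4.500: state=(-1.190, 1.024)
t=5.000: state=(-0.552, 1.562)
t=5.500: state=(0.400, 2.217)
t=6.000: state=(1.477, 1.755)
t=6.500: state=(1.955, 0.216)
t=7.000: state=(1.843, -0.546)
t=7.500: state=(1.469, -0.930)
t=8.000: state=(0.903, -1.363)
t=8.500: state=(0.065, -2.028)
t=9.000: state=(-1.071, -2.284)
t=9.050: state=(-1.184, -2.206)
largest grid value and its neighbours: y(5.640)=2.28785, y(5.650)=2.28799, y(5.660)=2.28737
parabola through these three points peaks at t≈5.647 with y≈2.28803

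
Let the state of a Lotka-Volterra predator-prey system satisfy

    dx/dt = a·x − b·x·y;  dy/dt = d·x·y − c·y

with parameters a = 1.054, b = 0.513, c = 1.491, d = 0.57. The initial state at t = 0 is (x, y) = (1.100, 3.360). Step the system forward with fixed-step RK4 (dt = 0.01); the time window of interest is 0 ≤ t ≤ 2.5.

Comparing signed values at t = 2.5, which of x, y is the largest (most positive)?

largest component: x

t=0.000: state=(1.100, 3.360)
step 1 (dt=0.01): k1=(-0.737, -2.903), k2=(-0.726, -2.898), k3=(-0.726, -2.897), k4=(-0.716, -2.892); state += dt/6·(k1+2k2+2k3+k4)
t=0.010: state=(1.093, 3.331)
t=0.020: state=(1.086, 3.302)
t=0.030: state=(1.079, 3.273)
continuing one RK4 step at a time; state shown every 10 steps (Δt=0.1):
t=0.100: state=(1.036, 3.076)
t=0.200: state=(0.990, 2.807)
t=0.300: state=(0.959, 2.556)
t=0.400: state=(0.940, 2.325)
t=0.500: state=(0.932, 2.112)
t=0.600: state=(0.934, 1.919)
t=0.700: state=(0.945, 1.744)
t=0.800: state=(0.964, 1.587)
t=0.900: state=(0.991, 1.445)
t=1.000: state=(1.026, 1.319)
t=1.100: state=(1.069, 1.206)
t=1.200: state=(1.119, 1.106)
t=1.300: state=(1.178, 1.017)
t=1.400: state=(1.245, 0.939)
t=1.500: state=(1.321, 0.870)
t=1.600: state=(1.406, 0.810)
t=1.700: state=(1.500, 0.758)
t=1.800: state=(1.606, 0.713)
t=1.900: state=(1.722, 0.676)
t=2.000: state=(1.849, 0.644)
t=2.100: state=(1.989, 0.619)
t=2.200: state=(2.143, 0.600)
t=2.300: state=(2.309, 0.587)
t=2.400: state=(2.491, 0.580)
t=2.500: state=(2.686, 0.579)
compare at T: x=2.686, y=0.579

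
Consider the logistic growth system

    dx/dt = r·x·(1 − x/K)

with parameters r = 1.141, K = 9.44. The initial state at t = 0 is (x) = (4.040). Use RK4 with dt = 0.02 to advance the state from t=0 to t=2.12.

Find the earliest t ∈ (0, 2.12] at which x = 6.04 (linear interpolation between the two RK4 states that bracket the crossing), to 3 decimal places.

t = 0.758

t=0.000: state=(4.040)
step 1 (dt=0.02): k1=(2.637), k2=(2.641), k3=(2.641), k4=(2.645); state += dt/6·(k1+2k2+2k3+k4)
t=0.020: state=(4.093)
t=0.040: state=(4.146)
t=0.060: state=(4.199)
continuing one RK4 step at a time; state shown every 5 steps (Δt=0.1):
t=0.100: state=(4.306)
t=0.200: state=(4.574)
t=0.300: state=(4.843)
t=0.400: state=(5.111)
t=0.500: state=(5.377)
t=0.600: state=(5.639)
t=0.700: state=(5.895)
t=0.740: state=(5.995)
next step: t=0.760: state=(6.045) — x has crossed 6.04
linear interpolation between t=0.740 (5.99540) and t=0.760 (6.04517) → t≈0.758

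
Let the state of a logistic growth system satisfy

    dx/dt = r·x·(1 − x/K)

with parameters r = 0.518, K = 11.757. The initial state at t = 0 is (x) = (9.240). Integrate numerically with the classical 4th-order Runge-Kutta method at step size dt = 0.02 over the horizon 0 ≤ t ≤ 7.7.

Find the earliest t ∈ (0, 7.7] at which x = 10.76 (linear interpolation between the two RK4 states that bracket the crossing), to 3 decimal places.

t=0.000: state=(9.240)
step 1 (dt=0.02): k1=(1.025), k2=(1.022), k3=(1.022), k4=(1.019); state += dt/6·(k1+2k2+2k3+k4)
t=0.020: state=(9.260)
t=0.040: state=(9.281)
t=0.060: state=(9.301)
continuing one RK4 step at a time; state shown every 25 steps (Δt=0.5):
t=0.500: state=(9.715)
t=1.000: state=(10.116)
t=1.500: state=(10.448)
t=2.000: state=(10.721)
t=2.080: state=(10.759)
next step: t=2.100: state=(10.769) — x has crossed 10.76
linear interpolation between t=2.080 (10.75915) and t=2.100 (10.76857) → t≈2.082

t = 2.082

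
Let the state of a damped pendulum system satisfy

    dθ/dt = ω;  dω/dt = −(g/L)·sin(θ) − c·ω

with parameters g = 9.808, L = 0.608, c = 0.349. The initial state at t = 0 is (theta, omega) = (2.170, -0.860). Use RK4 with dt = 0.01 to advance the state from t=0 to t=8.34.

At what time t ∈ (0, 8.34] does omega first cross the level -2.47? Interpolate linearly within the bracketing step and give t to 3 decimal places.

t = 0.120

t=0.000: state=(2.170, -0.860)
step 1 (dt=0.01): k1=(-0.860, -13.021), k2=(-0.925, -13.037), k3=(-0.925, -13.040), k4=(-0.990, -13.059); state += dt/6·(k1+2k2+2k3+k4)
t=0.010: state=(2.161, -0.990)
t=0.020: state=(2.150, -1.121)
t=0.030: state=(2.138, -1.253)
t=0.110: state=(1.995, -2.332)
next step: t=0.120: state=(1.971, -2.472) — omega has crossed -2.47
linear interpolation between t=0.110 (-2.33224) and t=0.120 (-2.47163) → t≈0.120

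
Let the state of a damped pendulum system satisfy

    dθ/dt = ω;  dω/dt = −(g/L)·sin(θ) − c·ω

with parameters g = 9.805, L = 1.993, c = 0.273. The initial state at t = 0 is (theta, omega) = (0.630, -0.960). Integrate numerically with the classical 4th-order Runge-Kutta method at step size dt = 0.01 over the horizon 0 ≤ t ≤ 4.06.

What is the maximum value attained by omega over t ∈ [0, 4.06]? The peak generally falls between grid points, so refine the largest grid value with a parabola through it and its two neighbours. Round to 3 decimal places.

t=0.000: state=(0.630, -0.960)
step 1 (dt=0.01): k1=(-0.960, -2.636), k2=(-0.973, -2.614), k3=(-0.973, -2.613), k4=(-0.986, -2.590); state += dt/6·(k1+2k2+2k3+k4)
t=0.010: state=(0.620, -0.986)
t=0.020: state=(0.610, -1.012)
t=0.030: state=(0.600, -1.037)
continuing one RK4 step at a time; state shown every 20 steps (Δt=0.2):
t=0.200: state=(0.392, -1.381)
t=0.400: state=(0.095, -1.539)
t=0.600: state=(-0.204, -1.402)
t=0.800: state=(-0.449, -1.015)
t=1.000: state=(-0.599, -0.474)
t=1.200: state=(-0.635, 0.113)
t=1.400: state=(-0.557, 0.652)
t=1.600: state=(-0.384, 1.056)
t=1.800: state=(-0.149, 1.253)
t=2.000: state=(0.101, 1.207)
t=2.200: state=(0.319, 0.939)
t=2.400: state=(0.466, 0.516)
t=2.600: state=(0.521, 0.028)
t=2.800: state=(0.479, -0.439)
t=3.000: state=(0.352, -0.807)
t=3.200: state=(0.167, -1.012)
t=3.400: state=(-0.039, -1.018)
t=3.600: state=(-0.227, -0.833)
t=3.800: state=(-0.363, -0.505)
t=4.000: state=(-0.425, -0.105)
t=4.060: state=(-0.427, 0.018)
largest grid value and its neighbours: omega(1.850)=1.26460, omega(1.860)=1.26506, omega(1.870)=1.26490
parabola through these three points peaks at t≈1.862 with omega≈1.26508

max omega = 1.265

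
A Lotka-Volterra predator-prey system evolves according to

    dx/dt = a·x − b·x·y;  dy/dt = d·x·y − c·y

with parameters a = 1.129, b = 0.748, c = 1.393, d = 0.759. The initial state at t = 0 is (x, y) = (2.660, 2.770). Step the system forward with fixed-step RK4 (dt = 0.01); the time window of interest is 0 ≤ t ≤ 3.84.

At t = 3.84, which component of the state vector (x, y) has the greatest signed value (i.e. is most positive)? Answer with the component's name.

t=0.000: state=(2.660, 2.770)
step 1 (dt=0.01): k1=(-2.508, 1.734), k2=(-2.514, 1.713), k3=(-2.513, 1.713), k4=(-2.518, 1.691); state += dt/6·(k1+2k2+2k3+k4)
t=0.010: state=(2.635, 2.787)
t=0.020: state=(2.610, 2.804)
t=0.030: state=(2.584, 2.820)
continuing one RK4 step at a time; state shown every 20 steps (Δt=0.2):
t=0.200: state=(2.156, 3.021)
t=0.400: state=(1.710, 3.063)
t=0.600: state=(1.367, 2.924)
t=0.800: state=(1.126, 2.671)
t=1.000: state=(0.968, 2.368)
t=1.200: state=(0.872, 2.059)
t=1.400: state=(0.820, 1.771)
t=1.600: state=(0.805, 1.516)
t=1.800: state=(0.817, 1.297)
t=2.000: state=(0.856, 1.114)
t=2.200: state=(0.918, 0.965)
t=2.400: state=(1.006, 0.845)
t=2.600: state=(1.119, 0.751)
t=2.800: state=(1.261, 0.680)
t=3.000: state=(1.433, 0.632)
t=3.200: state=(1.638, 0.603)
t=3.400: state=(1.877, 0.596)
t=3.600: state=(2.150, 0.612)
t=3.800: state=(2.451, 0.656)
t=3.840: state=(2.514, 0.669)
compare at T: x=2.514, y=0.669

largest component: x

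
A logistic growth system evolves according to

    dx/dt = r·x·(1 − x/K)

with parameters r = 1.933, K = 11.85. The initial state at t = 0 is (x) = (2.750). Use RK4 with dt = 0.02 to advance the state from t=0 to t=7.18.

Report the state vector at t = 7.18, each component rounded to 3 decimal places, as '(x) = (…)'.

t=0.000: state=(2.750)
step 1 (dt=0.02): k1=(4.082), k2=(4.124), k3=(4.125), k4=(4.166); state += dt/6·(k1+2k2+2k3+k4)
t=0.020: state=(2.832)
t=0.040: state=(2.917)
t=0.060: state=(3.002)
continuing one RK4 step at a time; state shown every 25 steps (Δt=0.5):
t=0.500: state=(5.246)
t=1.000: state=(8.013)
t=1.500: state=(10.024)
t=2.000: state=(11.082)
t=2.500: state=(11.546)
t=3.000: state=(11.732)
t=3.500: state=(11.805)
t=4.000: state=(11.833)
t=4.500: state=(11.843)
t=5.000: state=(11.848)
t=5.500: state=(11.849)
t=6.000: state=(11.850)
t=6.500: state=(11.850)
t=7.000: state=(11.850)
t=7.180: state=(11.850)

(x) = (11.850)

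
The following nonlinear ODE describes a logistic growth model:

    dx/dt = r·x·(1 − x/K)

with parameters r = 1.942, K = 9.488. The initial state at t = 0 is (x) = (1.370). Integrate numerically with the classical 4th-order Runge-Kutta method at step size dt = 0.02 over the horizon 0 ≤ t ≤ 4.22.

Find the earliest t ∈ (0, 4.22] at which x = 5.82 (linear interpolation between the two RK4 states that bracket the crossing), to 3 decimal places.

t=0.000: state=(1.370)
step 1 (dt=0.02): k1=(2.276), k2=(2.308), k3=(2.308), k4=(2.340); state += dt/6·(k1+2k2+2k3+k4)
t=0.020: state=(1.416)
t=0.040: state=(1.464)
t=0.060: state=(1.512)
continuing one RK4 step at a time; state shown every 10 steps (Δt=0.2):
t=0.200: state=(1.891)
t=0.400: state=(2.547)
t=0.600: state=(3.332)
t=0.800: state=(4.211)
t=1.000: state=(5.129)
t=1.140: state=(5.759)
next step: t=1.160: state=(5.846) — x has crossed 5.82
linear interpolation between t=1.140 (5.75896) and t=1.160 (5.84650) → t≈1.154

t = 1.154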